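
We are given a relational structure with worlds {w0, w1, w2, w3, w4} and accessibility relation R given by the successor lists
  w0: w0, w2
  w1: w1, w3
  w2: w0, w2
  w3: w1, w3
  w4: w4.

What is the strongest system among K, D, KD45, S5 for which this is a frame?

S5

Serial (axiom D): yes — every world has a successor (e.g. w0 R w0).
Euclidean (axiom 5): yes — any two successors of a common world are R-related.
Transitive (axiom 4): yes — every two-step R-path is closed by a direct edge.
Reflexive (axiom T): yes — every world is R-related to itself.
So F validates K, D, KD45, S5. The strongest is S5.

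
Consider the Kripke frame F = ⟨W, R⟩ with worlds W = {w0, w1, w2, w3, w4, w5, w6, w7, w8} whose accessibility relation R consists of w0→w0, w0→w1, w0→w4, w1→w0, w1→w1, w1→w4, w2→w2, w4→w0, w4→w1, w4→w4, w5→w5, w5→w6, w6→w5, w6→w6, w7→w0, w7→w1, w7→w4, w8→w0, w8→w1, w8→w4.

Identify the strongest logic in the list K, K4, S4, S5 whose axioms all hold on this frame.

Transitive (axiom 4): yes — every two-step R-path is closed by a direct edge.
Reflexive (axiom T): no — w3 is not related to itself.
Euclidean (axiom 5): yes — any two successors of a common world are R-related.
So F validates K, K4; S4 would additionally require R to be reflexive. The strongest is K4.

K4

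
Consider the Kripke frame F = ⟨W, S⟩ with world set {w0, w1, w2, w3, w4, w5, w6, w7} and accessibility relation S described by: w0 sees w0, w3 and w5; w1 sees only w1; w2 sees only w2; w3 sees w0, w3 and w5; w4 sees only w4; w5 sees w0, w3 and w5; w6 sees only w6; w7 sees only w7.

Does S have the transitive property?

Yes

Transitive: yes — every two-step S-path is closed by a direct edge.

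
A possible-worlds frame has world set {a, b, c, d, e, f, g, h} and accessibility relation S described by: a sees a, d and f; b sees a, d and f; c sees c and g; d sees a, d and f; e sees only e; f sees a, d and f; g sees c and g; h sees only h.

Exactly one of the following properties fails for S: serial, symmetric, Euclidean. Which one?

Serial: yes — every world has a successor (e.g. a S a).
Symmetric: no — b S a but not a S b.
Euclidean: yes — any two successors of a common world are S-related.
Only symmetric fails.

symmetric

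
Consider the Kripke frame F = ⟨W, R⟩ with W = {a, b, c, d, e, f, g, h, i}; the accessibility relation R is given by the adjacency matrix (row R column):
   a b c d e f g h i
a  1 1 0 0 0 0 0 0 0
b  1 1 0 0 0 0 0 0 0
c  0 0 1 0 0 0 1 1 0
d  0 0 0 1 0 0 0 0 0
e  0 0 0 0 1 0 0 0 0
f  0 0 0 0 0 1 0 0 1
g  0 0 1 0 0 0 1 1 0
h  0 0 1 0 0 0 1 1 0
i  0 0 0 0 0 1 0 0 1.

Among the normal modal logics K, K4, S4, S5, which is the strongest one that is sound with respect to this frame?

S5

Transitive (axiom 4): yes — every two-step R-path is closed by a direct edge.
Reflexive (axiom T): yes — every world is R-related to itself.
Euclidean (axiom 5): yes — any two successors of a common world are R-related.
So F validates K, K4, S4, S5. The strongest is S5.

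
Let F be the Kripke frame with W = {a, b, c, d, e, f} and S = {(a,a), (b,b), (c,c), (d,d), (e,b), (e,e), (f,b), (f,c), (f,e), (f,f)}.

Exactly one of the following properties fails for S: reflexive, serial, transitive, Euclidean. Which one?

Euclidean

Reflexive: yes — every world is S-related to itself.
Serial: yes — every world has a successor (e.g. a S a).
Transitive: yes — every two-step S-path is closed by a direct edge.
Euclidean: no — f S b and f S c, but not b S c.
Only Euclidean fails.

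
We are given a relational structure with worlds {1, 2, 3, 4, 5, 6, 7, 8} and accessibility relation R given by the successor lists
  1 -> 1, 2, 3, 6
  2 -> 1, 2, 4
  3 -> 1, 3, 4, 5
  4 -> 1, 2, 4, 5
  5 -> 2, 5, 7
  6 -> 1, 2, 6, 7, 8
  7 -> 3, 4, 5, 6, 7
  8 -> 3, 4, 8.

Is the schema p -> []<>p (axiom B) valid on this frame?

No

By correspondence theory, B is valid on a frame iff R is symmetric.
Symmetric: no — 3 R 4 but not 4 R 3.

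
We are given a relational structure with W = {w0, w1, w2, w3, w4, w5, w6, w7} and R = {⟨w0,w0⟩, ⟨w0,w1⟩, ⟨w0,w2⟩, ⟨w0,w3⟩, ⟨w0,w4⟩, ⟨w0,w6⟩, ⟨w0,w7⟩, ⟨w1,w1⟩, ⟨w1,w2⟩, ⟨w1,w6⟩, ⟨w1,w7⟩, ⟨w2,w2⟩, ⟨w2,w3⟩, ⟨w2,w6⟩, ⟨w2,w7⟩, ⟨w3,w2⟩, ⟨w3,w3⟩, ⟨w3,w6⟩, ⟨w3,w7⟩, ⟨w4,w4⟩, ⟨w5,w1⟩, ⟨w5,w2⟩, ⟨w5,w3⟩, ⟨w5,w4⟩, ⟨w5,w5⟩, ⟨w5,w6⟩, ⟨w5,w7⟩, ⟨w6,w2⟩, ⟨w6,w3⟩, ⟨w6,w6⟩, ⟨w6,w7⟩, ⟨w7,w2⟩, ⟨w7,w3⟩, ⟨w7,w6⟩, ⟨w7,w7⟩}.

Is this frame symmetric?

Symmetric: no — w0 R w1 but not w1 R w0.

No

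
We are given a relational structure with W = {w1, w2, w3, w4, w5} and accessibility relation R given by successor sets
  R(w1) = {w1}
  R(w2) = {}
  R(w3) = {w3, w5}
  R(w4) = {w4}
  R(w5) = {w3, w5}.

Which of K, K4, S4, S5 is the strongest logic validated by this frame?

K4

Transitive (axiom 4): yes — every two-step R-path is closed by a direct edge.
Reflexive (axiom T): no — w2 is not related to itself.
Euclidean (axiom 5): yes — any two successors of a common world are R-related.
So F validates K, K4; S4 would additionally require R to be reflexive. The strongest is K4.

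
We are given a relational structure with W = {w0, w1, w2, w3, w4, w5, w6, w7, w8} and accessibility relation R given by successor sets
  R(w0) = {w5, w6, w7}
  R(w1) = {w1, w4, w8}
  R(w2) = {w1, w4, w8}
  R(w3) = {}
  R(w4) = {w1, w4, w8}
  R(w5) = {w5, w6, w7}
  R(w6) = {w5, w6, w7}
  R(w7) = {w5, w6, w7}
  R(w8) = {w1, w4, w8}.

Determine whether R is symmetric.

Symmetric: no — w0 R w5 but not w5 R w0.

No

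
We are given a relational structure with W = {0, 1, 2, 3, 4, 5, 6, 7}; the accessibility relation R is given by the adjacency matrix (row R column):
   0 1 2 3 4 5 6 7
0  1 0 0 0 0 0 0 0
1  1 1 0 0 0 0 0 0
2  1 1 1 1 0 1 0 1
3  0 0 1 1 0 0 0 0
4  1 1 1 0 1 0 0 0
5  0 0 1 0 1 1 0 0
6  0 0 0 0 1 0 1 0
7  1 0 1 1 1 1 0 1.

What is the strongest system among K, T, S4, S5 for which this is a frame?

Reflexive (axiom T): yes — every world is R-related to itself.
Transitive (axiom 4): no — 2 R 5 and 5 R 4, but not 2 R 4.
Euclidean (axiom 5): no — 2 R 0 and 2 R 1, but not 0 R 1.
So F validates K, T; S4 would additionally require R to be transitive. The strongest is T.

T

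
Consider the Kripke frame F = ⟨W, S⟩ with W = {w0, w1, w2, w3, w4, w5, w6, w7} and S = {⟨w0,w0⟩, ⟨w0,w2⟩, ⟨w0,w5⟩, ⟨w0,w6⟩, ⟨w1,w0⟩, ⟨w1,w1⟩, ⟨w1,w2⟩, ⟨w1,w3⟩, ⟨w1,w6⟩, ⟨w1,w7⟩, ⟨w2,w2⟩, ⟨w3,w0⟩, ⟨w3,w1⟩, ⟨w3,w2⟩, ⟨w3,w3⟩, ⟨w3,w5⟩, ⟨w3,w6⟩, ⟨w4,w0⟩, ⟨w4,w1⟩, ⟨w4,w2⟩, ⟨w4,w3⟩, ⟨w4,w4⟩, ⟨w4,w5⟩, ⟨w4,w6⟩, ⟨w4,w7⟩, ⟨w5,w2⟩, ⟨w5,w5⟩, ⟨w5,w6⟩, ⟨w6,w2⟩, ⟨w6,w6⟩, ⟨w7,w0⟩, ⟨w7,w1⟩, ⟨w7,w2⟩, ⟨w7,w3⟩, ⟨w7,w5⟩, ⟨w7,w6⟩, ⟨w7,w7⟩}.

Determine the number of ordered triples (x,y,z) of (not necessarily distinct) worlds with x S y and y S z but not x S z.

Enumerating: (w1,w0,w5), (w1,w3,w5), (w1,w7,w5), (w3,w1,w7).

4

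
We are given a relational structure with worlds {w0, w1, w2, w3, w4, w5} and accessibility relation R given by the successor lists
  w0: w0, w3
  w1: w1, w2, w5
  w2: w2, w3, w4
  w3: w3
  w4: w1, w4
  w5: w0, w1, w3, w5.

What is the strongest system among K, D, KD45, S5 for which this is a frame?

Serial (axiom D): yes — every world has a successor (e.g. w0 R w0).
Euclidean (axiom 5): no — w1 R w2 and w1 R w5, but not w2 R w5.
Transitive (axiom 4): no — w1 R w2 and w2 R w3, but not w1 R w3.
Reflexive (axiom T): yes — every world is R-related to itself.
So F validates K, D; KD45 would additionally require R to be Euclidean and transitive. The strongest is D.

D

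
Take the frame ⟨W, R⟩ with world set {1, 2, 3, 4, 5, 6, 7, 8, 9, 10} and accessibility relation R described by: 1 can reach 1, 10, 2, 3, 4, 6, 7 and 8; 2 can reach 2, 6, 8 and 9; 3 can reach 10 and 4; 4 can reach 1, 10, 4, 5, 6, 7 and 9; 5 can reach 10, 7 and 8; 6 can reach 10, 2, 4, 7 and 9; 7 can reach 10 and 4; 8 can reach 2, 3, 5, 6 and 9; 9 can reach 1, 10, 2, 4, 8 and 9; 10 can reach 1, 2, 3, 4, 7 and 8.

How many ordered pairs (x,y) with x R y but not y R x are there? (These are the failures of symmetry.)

18

Enumerating: (1,2), (1,3), (1,6), (1,7), (1,8), (10,2), (10,8), (3,4), (4,5), (5,10), (5,7), (6,10), (6,7), (6,9), (8,3), (8,6), (9,1), (9,10).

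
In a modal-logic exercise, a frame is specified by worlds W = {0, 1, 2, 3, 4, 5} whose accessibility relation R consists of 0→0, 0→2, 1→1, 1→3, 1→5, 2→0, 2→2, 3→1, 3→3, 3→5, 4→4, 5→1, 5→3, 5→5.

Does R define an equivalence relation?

Reflexive: yes — every world is R-related to itself.
Symmetric: yes — every pair in R has its reverse in R.
Transitive: yes — every two-step R-path is closed by a direct edge.
So R is an equivalence relation.

Yes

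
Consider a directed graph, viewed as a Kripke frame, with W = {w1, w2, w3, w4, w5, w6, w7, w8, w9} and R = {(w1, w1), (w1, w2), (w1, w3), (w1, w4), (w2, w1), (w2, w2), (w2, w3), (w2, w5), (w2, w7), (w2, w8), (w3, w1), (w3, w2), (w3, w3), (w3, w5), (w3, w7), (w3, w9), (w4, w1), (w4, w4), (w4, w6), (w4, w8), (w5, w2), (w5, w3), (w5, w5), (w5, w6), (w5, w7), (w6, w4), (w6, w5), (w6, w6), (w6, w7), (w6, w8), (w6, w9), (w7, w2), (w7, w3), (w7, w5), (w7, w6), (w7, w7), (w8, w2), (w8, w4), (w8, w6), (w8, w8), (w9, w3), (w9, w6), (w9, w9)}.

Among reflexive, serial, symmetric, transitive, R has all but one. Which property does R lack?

Reflexive: yes — every world is R-related to itself.
Serial: yes — every world has a successor (e.g. w1 R w1).
Symmetric: yes — every pair in R has its reverse in R.
Transitive: no — w1 R w2 and w2 R w5, but not w1 R w5.
Only transitive fails.

transitive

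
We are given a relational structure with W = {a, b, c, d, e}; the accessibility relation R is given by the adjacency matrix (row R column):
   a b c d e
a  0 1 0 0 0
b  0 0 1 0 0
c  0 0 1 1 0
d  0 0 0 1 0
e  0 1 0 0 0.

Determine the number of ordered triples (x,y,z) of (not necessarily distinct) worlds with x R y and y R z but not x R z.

3

Enumerating: (a,b,c), (b,c,d), (e,b,c).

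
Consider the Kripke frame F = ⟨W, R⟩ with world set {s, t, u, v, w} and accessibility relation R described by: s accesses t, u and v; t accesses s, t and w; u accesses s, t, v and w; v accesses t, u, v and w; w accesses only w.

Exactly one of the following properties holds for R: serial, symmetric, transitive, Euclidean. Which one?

serial

Serial: yes — every world has a successor (e.g. s R t).
Symmetric: no — s R v but not v R s.
Transitive: no — s R t and t R w, but not s R w.
Euclidean: no — s R t and s R u, but not t R u.
Only serial holds.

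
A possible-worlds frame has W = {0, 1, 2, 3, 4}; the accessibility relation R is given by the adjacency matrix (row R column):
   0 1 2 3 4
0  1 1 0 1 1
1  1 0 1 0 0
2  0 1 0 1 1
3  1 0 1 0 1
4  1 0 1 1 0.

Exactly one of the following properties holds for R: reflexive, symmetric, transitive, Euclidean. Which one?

Reflexive: no — 1 is not related to itself.
Symmetric: yes — every pair in R has its reverse in R.
Transitive: no — 0 R 1 and 1 R 2, but not 0 R 2.
Euclidean: no — 0 R 1 and 0 R 3, but not 1 R 3.
Only symmetric holds.

symmetric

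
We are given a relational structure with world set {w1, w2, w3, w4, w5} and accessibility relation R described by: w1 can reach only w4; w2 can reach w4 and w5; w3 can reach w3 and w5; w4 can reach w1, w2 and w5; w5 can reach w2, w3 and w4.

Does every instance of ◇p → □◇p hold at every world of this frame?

Axiom 5 corresponds to the accessibility relation being Euclidean.
Euclidean: no — w4 R w1 and w4 R w2, but not w1 R w2.

No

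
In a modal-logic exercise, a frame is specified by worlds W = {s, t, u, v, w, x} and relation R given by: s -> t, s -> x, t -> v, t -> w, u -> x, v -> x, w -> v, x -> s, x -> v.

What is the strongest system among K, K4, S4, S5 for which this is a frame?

Transitive (axiom 4): no — s R t and t R v, but not s R v.
Reflexive (axiom T): no — s is not related to itself.
Euclidean (axiom 5): no — s R t and s R x, but not t R x.
So F validates K; K4 would additionally require R to be transitive. The strongest is K.

K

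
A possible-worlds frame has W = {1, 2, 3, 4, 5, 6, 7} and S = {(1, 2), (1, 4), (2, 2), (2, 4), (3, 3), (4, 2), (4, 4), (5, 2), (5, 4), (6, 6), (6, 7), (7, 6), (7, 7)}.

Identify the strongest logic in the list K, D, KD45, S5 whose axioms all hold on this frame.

KD45

Serial (axiom D): yes — every world has a successor (e.g. 1 S 2).
Euclidean (axiom 5): yes — any two successors of a common world are S-related.
Transitive (axiom 4): yes — every two-step S-path is closed by a direct edge.
Reflexive (axiom T): no — 1 is not related to itself.
So F validates K, D, KD45; S5 would additionally require S to be reflexive. The strongest is KD45.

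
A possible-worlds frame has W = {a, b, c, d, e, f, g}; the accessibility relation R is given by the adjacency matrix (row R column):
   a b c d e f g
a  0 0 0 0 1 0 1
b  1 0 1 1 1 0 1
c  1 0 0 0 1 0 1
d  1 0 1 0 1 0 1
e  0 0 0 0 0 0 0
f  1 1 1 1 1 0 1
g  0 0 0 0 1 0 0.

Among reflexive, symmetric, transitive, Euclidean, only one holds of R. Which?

Reflexive: no — a is not related to itself.
Symmetric: no — a R e but not e R a.
Transitive: yes — every two-step R-path is closed by a direct edge.
Euclidean: no — a R e and a R g, but not e R g.
Only transitive holds.

transitive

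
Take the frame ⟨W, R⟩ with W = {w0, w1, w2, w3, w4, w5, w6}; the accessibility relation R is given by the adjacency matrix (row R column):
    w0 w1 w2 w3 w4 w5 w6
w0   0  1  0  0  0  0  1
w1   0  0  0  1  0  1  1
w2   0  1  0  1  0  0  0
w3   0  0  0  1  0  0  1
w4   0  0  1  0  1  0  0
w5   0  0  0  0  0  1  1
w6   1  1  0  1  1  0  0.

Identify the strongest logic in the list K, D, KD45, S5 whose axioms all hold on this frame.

D

Serial (axiom D): yes — every world has a successor (e.g. w0 R w1).
Euclidean (axiom 5): no — w1 R w3 and w1 R w5, but not w3 R w5.
Transitive (axiom 4): no — w0 R w1 and w1 R w3, but not w0 R w3.
Reflexive (axiom T): no — w0 is not related to itself.
So F validates K, D; KD45 would additionally require R to be Euclidean and transitive. The strongest is D.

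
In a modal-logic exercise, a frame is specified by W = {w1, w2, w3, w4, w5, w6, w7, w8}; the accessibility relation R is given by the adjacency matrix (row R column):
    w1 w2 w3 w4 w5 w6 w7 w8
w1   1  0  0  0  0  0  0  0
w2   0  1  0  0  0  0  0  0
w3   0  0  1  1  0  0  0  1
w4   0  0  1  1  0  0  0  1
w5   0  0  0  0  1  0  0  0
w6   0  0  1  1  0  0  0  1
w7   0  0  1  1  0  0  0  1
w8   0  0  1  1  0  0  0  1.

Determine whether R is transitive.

Transitive: yes — every two-step R-path is closed by a direct edge.

Yes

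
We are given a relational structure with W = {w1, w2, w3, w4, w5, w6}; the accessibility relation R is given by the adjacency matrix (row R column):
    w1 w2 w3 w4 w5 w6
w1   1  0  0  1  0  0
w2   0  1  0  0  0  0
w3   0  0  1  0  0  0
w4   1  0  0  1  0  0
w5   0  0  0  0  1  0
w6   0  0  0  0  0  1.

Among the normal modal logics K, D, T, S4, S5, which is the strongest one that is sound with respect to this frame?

Serial (axiom D): yes — every world has a successor (e.g. w1 R w1).
Reflexive (axiom T): yes — every world is R-related to itself.
Transitive (axiom 4): yes — every two-step R-path is closed by a direct edge.
Euclidean (axiom 5): yes — any two successors of a common world are R-related.
So F validates K, D, T, S4, S5. The strongest is S5.

S5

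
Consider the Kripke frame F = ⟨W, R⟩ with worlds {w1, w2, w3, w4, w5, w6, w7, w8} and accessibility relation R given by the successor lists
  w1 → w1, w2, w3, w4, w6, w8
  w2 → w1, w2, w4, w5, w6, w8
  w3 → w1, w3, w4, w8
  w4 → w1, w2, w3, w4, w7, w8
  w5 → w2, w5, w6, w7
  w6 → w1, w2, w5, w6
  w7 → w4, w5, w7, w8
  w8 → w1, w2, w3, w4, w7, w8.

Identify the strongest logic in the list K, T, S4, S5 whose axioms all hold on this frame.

Reflexive (axiom T): yes — every world is R-related to itself.
Transitive (axiom 4): no — w1 R w2 and w2 R w5, but not w1 R w5.
Euclidean (axiom 5): no — w1 R w2 and w1 R w3, but not w2 R w3.
So F validates K, T; S4 would additionally require R to be transitive. The strongest is T.

T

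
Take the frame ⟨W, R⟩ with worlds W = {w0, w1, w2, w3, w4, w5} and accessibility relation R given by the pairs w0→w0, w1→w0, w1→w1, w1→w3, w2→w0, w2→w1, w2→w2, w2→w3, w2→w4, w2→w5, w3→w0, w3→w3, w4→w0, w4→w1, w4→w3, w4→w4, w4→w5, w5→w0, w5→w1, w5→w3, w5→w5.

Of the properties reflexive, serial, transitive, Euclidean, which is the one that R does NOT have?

Reflexive: yes — every world is R-related to itself.
Serial: yes — every world has a successor (e.g. w0 R w0).
Transitive: yes — every two-step R-path is closed by a direct edge.
Euclidean: no — w1 R w0 and w1 R w3, but not w0 R w3.
Only Euclidean fails.

Euclidean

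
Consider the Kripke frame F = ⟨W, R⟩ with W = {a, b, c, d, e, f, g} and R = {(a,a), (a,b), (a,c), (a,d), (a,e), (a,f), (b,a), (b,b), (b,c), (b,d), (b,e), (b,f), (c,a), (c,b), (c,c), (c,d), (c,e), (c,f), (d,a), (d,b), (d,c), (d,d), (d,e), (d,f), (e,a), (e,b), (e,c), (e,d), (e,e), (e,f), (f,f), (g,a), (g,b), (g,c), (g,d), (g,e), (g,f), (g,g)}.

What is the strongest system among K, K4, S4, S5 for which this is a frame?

S4

Transitive (axiom 4): yes — every two-step R-path is closed by a direct edge.
Reflexive (axiom T): yes — every world is R-related to itself.
Euclidean (axiom 5): no — a R f and a R b, but not f R b.
So F validates K, K4, S4; S5 would additionally require R to be Euclidean. The strongest is S4.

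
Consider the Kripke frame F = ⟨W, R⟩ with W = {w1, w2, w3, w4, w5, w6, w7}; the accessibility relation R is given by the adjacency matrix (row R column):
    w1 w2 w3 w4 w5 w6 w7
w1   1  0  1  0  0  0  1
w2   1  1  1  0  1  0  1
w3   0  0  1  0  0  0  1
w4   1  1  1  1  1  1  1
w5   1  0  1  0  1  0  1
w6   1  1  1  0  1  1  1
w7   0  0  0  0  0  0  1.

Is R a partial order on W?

Yes

Reflexive: yes — every world is R-related to itself.
Transitive: yes — every two-step R-path is closed by a direct edge.
Antisymmetric: yes — no distinct pair is related both ways.
So R is a partial order.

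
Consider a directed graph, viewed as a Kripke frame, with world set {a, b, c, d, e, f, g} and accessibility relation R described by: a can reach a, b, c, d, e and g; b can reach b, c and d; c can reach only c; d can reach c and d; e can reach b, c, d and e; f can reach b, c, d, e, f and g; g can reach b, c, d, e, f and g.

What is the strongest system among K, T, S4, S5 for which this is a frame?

T

Reflexive (axiom T): yes — every world is R-related to itself.
Transitive (axiom 4): no — a R g and g R f, but not a R f.
Euclidean (axiom 5): no — a R b and a R e, but not b R e.
So F validates K, T; S4 would additionally require R to be transitive. The strongest is T.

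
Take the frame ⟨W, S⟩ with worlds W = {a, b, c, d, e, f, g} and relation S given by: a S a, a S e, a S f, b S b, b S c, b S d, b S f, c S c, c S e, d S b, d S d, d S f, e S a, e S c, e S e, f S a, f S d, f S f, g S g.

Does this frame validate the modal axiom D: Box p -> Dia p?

Yes

Axiom D corresponds to the accessibility relation being serial.
Serial: yes — every world has a successor (e.g. a S a).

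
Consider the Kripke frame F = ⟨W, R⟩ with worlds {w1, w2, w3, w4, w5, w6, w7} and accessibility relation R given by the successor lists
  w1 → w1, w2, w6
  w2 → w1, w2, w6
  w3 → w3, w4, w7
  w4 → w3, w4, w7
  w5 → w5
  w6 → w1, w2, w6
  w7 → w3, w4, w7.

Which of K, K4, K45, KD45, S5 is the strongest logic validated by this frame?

Transitive (axiom 4): yes — every two-step R-path is closed by a direct edge.
Euclidean (axiom 5): yes — any two successors of a common world are R-related.
Serial (axiom D): yes — every world has a successor (e.g. w1 R w1).
Reflexive (axiom T): yes — every world is R-related to itself.
So F validates K, K4, K45, KD45, S5. The strongest is S5.

S5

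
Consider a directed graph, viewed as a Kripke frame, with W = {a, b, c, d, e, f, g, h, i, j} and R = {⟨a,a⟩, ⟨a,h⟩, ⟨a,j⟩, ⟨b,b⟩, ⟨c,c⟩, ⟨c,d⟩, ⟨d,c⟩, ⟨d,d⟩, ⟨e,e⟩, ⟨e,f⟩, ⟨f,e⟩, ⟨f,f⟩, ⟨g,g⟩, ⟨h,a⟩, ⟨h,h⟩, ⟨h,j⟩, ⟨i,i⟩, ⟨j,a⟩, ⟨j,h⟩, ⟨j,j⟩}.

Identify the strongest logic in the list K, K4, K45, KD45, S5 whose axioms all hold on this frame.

S5

Transitive (axiom 4): yes — every two-step R-path is closed by a direct edge.
Euclidean (axiom 5): yes — any two successors of a common world are R-related.
Serial (axiom D): yes — every world has a successor (e.g. a R a).
Reflexive (axiom T): yes — every world is R-related to itself.
So F validates K, K4, K45, KD45, S5. The strongest is S5.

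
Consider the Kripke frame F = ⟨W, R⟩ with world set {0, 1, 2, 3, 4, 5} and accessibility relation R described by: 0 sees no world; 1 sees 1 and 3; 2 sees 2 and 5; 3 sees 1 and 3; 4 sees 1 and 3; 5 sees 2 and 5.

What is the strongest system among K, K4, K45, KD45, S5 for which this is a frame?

Transitive (axiom 4): yes — every two-step R-path is closed by a direct edge.
Euclidean (axiom 5): yes — any two successors of a common world are R-related.
Serial (axiom D): no — 0 has no R-successor.
Reflexive (axiom T): no — 0 is not related to itself.
So F validates K, K4, K45; KD45 would additionally require R to be serial. The strongest is K45.

K45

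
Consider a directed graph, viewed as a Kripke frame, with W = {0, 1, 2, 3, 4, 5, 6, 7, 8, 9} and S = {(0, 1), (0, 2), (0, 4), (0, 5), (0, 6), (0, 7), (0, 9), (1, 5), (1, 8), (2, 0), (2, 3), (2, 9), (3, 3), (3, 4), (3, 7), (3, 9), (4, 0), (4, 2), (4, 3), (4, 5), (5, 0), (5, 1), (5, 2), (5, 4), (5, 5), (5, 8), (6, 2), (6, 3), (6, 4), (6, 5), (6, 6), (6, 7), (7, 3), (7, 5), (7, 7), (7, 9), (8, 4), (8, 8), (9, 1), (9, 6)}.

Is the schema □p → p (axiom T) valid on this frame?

By correspondence theory, T is valid on a frame iff S is reflexive.
Reflexive: no — 0 is not related to itself.

No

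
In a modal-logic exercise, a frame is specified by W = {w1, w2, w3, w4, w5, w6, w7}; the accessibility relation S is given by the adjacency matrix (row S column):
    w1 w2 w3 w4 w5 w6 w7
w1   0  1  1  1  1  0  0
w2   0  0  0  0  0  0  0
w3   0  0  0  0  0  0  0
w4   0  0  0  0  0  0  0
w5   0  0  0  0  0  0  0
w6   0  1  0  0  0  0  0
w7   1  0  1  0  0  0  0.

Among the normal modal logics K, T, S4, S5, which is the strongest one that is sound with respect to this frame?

Reflexive (axiom T): no — w1 is not related to itself.
Transitive (axiom 4): no — w7 S w1 and w1 S w2, but not w7 S w2.
Euclidean (axiom 5): no — w1 S w2 and w1 S w3, but not w2 S w3.
So F validates K; T would additionally require S to be reflexive. The strongest is K.

K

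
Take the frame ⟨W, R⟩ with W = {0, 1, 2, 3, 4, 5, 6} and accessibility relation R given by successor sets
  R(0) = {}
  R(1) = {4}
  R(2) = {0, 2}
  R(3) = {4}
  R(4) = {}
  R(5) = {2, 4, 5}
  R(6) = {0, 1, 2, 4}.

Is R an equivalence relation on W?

Reflexive: no — 0 is not related to itself.
Symmetric: no — 1 R 4 but not 4 R 1.
Transitive: no — 5 R 2 and 2 R 0, but not 5 R 0.
So R is not an equivalence relation.

No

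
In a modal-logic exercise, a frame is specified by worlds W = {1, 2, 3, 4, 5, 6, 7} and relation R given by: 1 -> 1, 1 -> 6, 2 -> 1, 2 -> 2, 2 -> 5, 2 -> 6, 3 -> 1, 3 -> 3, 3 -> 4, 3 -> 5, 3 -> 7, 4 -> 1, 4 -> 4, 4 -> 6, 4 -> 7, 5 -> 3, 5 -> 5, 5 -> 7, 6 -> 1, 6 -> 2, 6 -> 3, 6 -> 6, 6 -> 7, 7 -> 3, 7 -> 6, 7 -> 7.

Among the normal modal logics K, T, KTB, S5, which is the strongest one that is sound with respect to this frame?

T

Reflexive (axiom T): yes — every world is R-related to itself.
Symmetric (axiom B): no — 2 R 1 but not 1 R 2.
Euclidean (axiom 5): no — 2 R 1 and 2 R 5, but not 1 R 5.
So F validates K, T; KTB would additionally require R to be symmetric. The strongest is T.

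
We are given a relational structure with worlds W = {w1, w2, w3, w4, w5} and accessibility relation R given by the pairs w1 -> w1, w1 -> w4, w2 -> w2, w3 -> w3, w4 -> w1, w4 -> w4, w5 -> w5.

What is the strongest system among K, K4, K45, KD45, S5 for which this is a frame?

Transitive (axiom 4): yes — every two-step R-path is closed by a direct edge.
Euclidean (axiom 5): yes — any two successors of a common world are R-related.
Serial (axiom D): yes — every world has a successor (e.g. w1 R w1).
Reflexive (axiom T): yes — every world is R-related to itself.
So F validates K, K4, K45, KD45, S5. The strongest is S5.

S5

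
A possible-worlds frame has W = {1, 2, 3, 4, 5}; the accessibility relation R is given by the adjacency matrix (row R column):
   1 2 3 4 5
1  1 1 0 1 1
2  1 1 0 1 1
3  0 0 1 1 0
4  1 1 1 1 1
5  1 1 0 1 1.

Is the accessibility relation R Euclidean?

Euclidean: no — 4 R 1 and 4 R 3, but not 1 R 3.

No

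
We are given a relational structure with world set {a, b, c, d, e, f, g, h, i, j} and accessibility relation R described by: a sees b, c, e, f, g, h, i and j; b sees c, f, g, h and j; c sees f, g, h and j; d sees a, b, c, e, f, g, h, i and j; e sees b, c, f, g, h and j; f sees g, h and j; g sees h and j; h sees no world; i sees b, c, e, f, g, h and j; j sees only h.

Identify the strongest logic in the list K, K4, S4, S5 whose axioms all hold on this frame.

K4

Transitive (axiom 4): yes — every two-step R-path is closed by a direct edge.
Reflexive (axiom T): no — a is not related to itself.
Euclidean (axiom 5): no — a R b and a R e, but not b R e.
So F validates K, K4; S4 would additionally require R to be reflexive. The strongest is K4.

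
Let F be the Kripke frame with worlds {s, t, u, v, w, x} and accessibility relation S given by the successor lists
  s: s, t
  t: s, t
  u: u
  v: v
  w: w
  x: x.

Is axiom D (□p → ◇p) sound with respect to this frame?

Yes

The schema D characterises exactly the serial frames.
Serial: yes — every world has a successor (e.g. s S s).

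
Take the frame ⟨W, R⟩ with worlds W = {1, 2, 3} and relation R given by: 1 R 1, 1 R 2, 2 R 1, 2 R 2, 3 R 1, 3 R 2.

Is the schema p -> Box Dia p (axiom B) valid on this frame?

The schema B characterises exactly the symmetric frames.
Symmetric: no — 3 R 1 but not 1 R 3.

No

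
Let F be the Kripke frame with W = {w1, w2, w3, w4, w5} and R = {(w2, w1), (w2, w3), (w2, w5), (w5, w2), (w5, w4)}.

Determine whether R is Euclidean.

No

Euclidean: no — w2 R w1 and w2 R w3, but not w1 R w3.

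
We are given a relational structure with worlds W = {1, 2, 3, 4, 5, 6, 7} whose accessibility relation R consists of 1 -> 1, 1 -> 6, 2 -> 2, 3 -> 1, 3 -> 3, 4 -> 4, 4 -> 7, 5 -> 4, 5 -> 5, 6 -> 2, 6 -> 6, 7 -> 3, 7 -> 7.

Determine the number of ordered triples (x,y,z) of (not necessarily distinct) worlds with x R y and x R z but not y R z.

6

Enumerating: (1,6,1), (3,1,3), (4,7,4), (5,4,5), (6,2,6), (7,3,7).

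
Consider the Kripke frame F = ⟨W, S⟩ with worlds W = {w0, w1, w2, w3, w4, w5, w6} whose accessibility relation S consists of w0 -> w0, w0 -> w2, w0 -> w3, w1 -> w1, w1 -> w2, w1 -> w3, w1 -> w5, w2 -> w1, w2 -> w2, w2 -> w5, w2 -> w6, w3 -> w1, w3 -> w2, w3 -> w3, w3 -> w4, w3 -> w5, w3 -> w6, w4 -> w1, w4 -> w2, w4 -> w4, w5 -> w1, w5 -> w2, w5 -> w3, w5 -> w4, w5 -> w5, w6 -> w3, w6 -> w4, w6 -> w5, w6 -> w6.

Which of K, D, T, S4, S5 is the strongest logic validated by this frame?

Serial (axiom D): yes — every world has a successor (e.g. w0 S w0).
Reflexive (axiom T): yes — every world is S-related to itself.
Transitive (axiom 4): no — w0 S w2 and w2 S w1, but not w0 S w1.
Euclidean (axiom 5): no — w0 S w2 and w0 S w3, but not w2 S w3.
So F validates K, D, T; S4 would additionally require S to be transitive. The strongest is T.

T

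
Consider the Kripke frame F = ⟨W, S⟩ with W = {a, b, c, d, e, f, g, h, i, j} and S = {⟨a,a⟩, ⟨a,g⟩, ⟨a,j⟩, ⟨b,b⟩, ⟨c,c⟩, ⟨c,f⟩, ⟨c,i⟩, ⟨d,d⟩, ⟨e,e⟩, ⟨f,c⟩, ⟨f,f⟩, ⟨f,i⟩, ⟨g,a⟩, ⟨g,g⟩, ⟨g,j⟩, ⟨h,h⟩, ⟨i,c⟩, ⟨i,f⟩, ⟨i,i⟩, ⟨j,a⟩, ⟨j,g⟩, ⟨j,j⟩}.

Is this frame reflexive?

Reflexive: yes — every world is S-related to itself.

Yes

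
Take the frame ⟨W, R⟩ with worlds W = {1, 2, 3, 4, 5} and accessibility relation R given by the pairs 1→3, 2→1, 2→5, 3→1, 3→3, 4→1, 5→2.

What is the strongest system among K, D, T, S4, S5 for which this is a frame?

D

Serial (axiom D): yes — every world has a successor (e.g. 1 R 3).
Reflexive (axiom T): no — 1 is not related to itself.
Transitive (axiom 4): no — 2 R 1 and 1 R 3, but not 2 R 3.
Euclidean (axiom 5): no — 2 R 1 and 2 R 5, but not 1 R 5.
So F validates K, D; T would additionally require R to be reflexive. The strongest is D.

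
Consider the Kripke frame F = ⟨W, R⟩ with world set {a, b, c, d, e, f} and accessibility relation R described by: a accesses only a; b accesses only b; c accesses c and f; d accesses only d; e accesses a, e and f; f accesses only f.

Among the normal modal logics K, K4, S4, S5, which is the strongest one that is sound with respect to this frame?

Transitive (axiom 4): yes — every two-step R-path is closed by a direct edge.
Reflexive (axiom T): yes — every world is R-related to itself.
Euclidean (axiom 5): no — e R a and e R f, but not a R f.
So F validates K, K4, S4; S5 would additionally require R to be Euclidean. The strongest is S4.

S4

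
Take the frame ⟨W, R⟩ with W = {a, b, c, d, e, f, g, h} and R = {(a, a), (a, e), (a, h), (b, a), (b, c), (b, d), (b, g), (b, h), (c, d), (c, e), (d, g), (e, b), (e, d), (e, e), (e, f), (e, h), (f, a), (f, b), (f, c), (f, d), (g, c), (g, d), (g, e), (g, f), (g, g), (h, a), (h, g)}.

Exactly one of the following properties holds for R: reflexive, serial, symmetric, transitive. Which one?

serial

Reflexive: no — b is not related to itself.
Serial: yes — every world has a successor (e.g. a R a).
Symmetric: no — a R e but not e R a.
Transitive: no — a R e and e R b, but not a R b.
Only serial holds.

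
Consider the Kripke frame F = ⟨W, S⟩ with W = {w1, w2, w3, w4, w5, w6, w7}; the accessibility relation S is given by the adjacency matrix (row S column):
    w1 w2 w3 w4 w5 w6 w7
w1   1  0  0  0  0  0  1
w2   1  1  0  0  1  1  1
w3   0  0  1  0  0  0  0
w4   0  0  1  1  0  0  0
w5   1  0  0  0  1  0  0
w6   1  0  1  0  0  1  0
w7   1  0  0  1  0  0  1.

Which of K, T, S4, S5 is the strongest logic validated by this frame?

T

Reflexive (axiom T): yes — every world is S-related to itself.
Transitive (axiom 4): no — w1 S w7 and w7 S w4, but not w1 S w4.
Euclidean (axiom 5): no — w2 S w1 and w2 S w5, but not w1 S w5.
So F validates K, T; S4 would additionally require S to be transitive. The strongest is T.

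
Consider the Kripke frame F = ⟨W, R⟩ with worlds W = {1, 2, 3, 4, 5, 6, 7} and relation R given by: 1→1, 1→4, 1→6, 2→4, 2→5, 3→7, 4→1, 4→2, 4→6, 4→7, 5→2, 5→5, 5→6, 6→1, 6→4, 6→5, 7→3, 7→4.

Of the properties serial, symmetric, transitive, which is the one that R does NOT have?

transitive

Serial: yes — every world has a successor (e.g. 1 R 1).
Symmetric: yes — every pair in R has its reverse in R.
Transitive: no — 1 R 4 and 4 R 2, but not 1 R 2.
Only transitive fails.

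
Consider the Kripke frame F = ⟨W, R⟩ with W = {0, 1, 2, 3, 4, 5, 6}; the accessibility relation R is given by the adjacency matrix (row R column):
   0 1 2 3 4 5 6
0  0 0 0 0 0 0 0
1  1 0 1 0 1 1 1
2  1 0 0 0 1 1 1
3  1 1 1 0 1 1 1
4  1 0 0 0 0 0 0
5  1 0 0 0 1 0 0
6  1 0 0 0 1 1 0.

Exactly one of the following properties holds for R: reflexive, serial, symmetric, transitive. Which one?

transitive

Reflexive: no — 0 is not related to itself.
Serial: no — 0 has no R-successor.
Symmetric: no — 1 R 0 but not 0 R 1.
Transitive: yes — every two-step R-path is closed by a direct edge.
Only transitive holds.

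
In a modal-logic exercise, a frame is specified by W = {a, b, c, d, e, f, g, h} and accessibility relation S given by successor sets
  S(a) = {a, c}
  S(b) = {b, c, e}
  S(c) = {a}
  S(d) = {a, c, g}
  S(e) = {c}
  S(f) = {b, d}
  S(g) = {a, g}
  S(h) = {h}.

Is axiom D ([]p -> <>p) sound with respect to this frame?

By correspondence theory, D is valid on a frame iff S is serial.
Serial: yes — every world has a successor (e.g. a S a).

Yes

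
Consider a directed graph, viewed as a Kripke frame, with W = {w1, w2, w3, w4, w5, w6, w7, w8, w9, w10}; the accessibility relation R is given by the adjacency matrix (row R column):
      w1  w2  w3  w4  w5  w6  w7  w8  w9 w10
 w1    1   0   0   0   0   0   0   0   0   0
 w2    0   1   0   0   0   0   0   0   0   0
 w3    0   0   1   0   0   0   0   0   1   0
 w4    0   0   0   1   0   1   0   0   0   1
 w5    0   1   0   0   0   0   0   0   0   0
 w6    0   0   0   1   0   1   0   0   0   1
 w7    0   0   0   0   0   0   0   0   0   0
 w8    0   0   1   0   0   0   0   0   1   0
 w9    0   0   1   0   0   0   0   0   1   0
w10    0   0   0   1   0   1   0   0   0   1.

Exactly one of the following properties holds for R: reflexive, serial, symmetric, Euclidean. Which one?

Reflexive: no — w5 is not related to itself.
Serial: no — w7 has no R-successor.
Symmetric: no — w5 R w2 but not w2 R w5.
Euclidean: yes — any two successors of a common world are R-related.
Only Euclidean holds.

Euclidean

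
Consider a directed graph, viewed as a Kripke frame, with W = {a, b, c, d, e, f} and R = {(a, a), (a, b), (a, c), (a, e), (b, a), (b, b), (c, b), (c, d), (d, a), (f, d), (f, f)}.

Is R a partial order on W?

Reflexive: no — c is not related to itself.
Transitive: no — a R c and c R d, but not a R d.
Antisymmetric: no — a R b and b R a with a ≠ b.
So R is not a partial order.

No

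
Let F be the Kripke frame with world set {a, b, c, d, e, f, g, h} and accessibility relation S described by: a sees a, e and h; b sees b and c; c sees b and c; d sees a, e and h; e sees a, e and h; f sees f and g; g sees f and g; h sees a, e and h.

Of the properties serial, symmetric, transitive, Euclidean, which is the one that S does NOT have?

symmetric

Serial: yes — every world has a successor (e.g. a S a).
Symmetric: no — d S a but not a S d.
Transitive: yes — every two-step S-path is closed by a direct edge.
Euclidean: yes — any two successors of a common world are S-related.
Only symmetric fails.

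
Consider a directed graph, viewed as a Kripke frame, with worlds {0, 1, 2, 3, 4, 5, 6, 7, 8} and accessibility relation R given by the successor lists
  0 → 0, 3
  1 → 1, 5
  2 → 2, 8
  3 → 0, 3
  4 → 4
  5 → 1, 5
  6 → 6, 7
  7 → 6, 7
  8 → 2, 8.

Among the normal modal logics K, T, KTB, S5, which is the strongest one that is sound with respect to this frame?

S5

Reflexive (axiom T): yes — every world is R-related to itself.
Symmetric (axiom B): yes — every pair in R has its reverse in R.
Euclidean (axiom 5): yes — any two successors of a common world are R-related.
So F validates K, T, KTB, S5. The strongest is S5.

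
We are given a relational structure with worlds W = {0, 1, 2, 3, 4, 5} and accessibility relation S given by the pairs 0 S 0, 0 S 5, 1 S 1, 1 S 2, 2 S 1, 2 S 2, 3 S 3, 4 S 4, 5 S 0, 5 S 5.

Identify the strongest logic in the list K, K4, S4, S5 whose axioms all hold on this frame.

S5

Transitive (axiom 4): yes — every two-step S-path is closed by a direct edge.
Reflexive (axiom T): yes — every world is S-related to itself.
Euclidean (axiom 5): yes — any two successors of a common world are S-related.
So F validates K, K4, S4, S5. The strongest is S5.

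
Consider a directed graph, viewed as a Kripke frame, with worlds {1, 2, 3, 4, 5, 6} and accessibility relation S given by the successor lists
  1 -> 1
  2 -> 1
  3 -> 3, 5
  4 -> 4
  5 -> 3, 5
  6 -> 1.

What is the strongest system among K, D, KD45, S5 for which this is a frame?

KD45

Serial (axiom D): yes — every world has a successor (e.g. 1 S 1).
Euclidean (axiom 5): yes — any two successors of a common world are S-related.
Transitive (axiom 4): yes — every two-step S-path is closed by a direct edge.
Reflexive (axiom T): no — 2 is not related to itself.
So F validates K, D, KD45; S5 would additionally require S to be reflexive. The strongest is KD45.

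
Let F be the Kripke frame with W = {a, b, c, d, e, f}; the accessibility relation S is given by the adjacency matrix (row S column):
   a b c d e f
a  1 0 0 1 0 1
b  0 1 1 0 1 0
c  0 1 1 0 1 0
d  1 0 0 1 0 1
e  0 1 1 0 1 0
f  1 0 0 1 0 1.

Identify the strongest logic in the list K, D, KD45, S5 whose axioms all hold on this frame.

S5

Serial (axiom D): yes — every world has a successor (e.g. a S a).
Euclidean (axiom 5): yes — any two successors of a common world are S-related.
Transitive (axiom 4): yes — every two-step S-path is closed by a direct edge.
Reflexive (axiom T): yes — every world is S-related to itself.
So F validates K, D, KD45, S5. The strongest is S5.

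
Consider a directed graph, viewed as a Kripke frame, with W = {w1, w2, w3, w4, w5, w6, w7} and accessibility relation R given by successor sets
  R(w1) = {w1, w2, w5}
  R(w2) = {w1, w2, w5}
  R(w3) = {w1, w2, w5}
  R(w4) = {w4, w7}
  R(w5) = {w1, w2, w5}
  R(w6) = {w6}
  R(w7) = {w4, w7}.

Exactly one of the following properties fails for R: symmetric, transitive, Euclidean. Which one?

Symmetric: no — w3 R w1 but not w1 R w3.
Transitive: yes — every two-step R-path is closed by a direct edge.
Euclidean: yes — any two successors of a common world are R-related.
Only symmetric fails.

symmetric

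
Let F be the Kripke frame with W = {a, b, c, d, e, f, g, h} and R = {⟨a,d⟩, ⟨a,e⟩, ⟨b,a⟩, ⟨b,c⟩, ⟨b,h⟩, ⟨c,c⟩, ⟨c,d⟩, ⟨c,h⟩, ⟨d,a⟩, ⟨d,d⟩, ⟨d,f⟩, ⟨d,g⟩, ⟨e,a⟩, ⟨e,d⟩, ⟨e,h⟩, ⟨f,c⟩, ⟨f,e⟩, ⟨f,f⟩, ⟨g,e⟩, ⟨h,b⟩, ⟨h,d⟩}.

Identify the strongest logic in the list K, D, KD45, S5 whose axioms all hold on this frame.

D

Serial (axiom D): yes — every world has a successor (e.g. a R d).
Euclidean (axiom 5): no — a R d and a R e, but not d R e.
Transitive (axiom 4): no — a R d and d R f, but not a R f.
Reflexive (axiom T): no — a is not related to itself.
So F validates K, D; KD45 would additionally require R to be Euclidean and transitive. The strongest is D.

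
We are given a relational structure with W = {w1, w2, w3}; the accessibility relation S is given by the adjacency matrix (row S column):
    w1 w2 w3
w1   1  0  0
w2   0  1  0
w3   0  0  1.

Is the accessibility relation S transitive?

Transitive: yes — every two-step S-path is closed by a direct edge.

Yes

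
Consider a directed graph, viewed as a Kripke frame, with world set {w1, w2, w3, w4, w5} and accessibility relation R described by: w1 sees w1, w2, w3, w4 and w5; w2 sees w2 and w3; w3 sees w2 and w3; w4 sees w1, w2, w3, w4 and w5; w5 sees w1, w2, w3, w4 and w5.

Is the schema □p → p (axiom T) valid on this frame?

Yes

Axiom T corresponds to the accessibility relation being reflexive.
Reflexive: yes — every world is R-related to itself.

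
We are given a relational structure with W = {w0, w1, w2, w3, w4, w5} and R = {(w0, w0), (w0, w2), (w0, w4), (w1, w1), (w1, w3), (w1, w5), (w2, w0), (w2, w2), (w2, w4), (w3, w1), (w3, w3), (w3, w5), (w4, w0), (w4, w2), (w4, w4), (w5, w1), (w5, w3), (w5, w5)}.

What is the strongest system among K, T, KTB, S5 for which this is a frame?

Reflexive (axiom T): yes — every world is R-related to itself.
Symmetric (axiom B): yes — every pair in R has its reverse in R.
Euclidean (axiom 5): yes — any two successors of a common world are R-related.
So F validates K, T, KTB, S5. The strongest is S5.

S5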